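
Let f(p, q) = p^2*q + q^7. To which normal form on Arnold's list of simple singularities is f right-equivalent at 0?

D_{8}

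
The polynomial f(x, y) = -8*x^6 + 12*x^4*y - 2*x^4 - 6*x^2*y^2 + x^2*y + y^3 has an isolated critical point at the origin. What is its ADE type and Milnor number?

Type D4, Milnor number mu = 4.

The Hessian of f at 0 is [[0, 0], [0, 0]] with rank 0, so corank 2. A Groebner basis of the Jacobian ideal J(f) in C{x,y} is {y^3, x^2 + 3*y^2, x*y}; counting standard monomials gives mu = 4. Corank 2; j^3 = y*(x^2 + y^2) splits into three distinct lines over C (the quadratic factor has nonzero discriminant), so D_4.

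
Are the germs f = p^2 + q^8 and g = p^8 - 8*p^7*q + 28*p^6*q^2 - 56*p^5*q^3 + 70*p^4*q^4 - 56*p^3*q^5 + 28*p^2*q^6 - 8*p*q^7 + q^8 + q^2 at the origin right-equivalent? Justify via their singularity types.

Yes.

The Hessian of f at 0 has rank 1. Corank 1: A-series; mu = 7 gives A_7. The Hessian of g at 0 has rank 1. Corank 1: A-series; mu = 7 gives A_7. Both have type A_7, hence right-equivalent.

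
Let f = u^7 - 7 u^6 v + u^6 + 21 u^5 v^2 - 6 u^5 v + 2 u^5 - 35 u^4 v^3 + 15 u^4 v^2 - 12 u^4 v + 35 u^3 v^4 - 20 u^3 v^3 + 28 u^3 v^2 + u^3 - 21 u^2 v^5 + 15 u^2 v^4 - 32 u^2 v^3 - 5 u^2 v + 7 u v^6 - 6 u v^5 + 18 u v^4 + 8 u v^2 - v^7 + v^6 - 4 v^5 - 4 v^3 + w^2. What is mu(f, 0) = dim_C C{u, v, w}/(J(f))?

The Hessian of f at 0 has rank 1. Corank 2; j^3 = (u - 2*v)^2*(u - v) has shape L^2 M (L != M), so D-series; mu = 7 gives D_7.

7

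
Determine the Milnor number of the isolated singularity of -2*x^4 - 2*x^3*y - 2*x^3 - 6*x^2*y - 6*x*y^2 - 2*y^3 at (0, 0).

7

The Hessian of f at 0 has rank 0. Corank 2; j^3 = -2*(x + y)^3 is a perfect cube, so E-series; the 4-jet and mu = 7 give E_7.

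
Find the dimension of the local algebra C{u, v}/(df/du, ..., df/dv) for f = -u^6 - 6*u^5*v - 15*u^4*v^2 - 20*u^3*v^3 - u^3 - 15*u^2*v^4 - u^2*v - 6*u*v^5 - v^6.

7

The Hessian of f at 0 is [[0, 0], [0, 0]] with rank 0, so corank 2. A Groebner basis of the Jacobian ideal J(f) in C{u,v} is {-u*v/6 + v^5, u*v^2, u^2 + u*v}; counting standard monomials gives mu = 7. Corank 2; j^3 = -u^2*(u + v) has shape L^2 M (L != M), so D-series; mu = 7 gives D_7.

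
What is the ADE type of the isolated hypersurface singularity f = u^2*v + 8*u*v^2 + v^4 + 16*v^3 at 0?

D5

The Hessian of f at 0 is [[0, 0], [0, 0]] with rank 0, so corank 2. A Groebner basis of the Jacobian ideal J(f) in C{u,v} is {u^3 - 16*u^2 + 256*v^2, u^2/4 + v^3 - 4*v^2, u*v + 4*v^2}; counting standard monomials gives mu = 5. Corank 2; j^3 = v*(u + 4*v)^2 has shape L^2 M (L != M), so D-series; mu = 5 gives D_5.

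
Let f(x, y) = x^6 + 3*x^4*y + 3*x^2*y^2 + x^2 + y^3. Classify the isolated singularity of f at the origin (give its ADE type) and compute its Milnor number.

Type A_{2}, Milnor number mu = 2.

The Hessian of f at 0 is [[2, 0], [0, 0]] with rank 1, so corank 1. A Groebner basis of the Jacobian ideal J(f) in C{x,y} is {y^2, x}; counting standard monomials gives mu = 2. Corank 1: A-series; mu = 2 gives A_2.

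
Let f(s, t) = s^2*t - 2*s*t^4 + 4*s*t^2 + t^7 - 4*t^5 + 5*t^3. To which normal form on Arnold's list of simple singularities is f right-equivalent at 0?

The Hessian of f at 0 is [[0, 0], [0, 0]] with rank 0, so corank 2. A Groebner basis of the Jacobian ideal J(f) in C{s,t} is {t^3, s^2 - t^2, s*t + 2*t^2}; counting standard monomials gives mu = 4. Corank 2; j^3 = t*(s^2 + 4*s*t + 5*t^2) splits into three distinct lines over C (the quadratic factor has nonzero discriminant), so D_4.

D_4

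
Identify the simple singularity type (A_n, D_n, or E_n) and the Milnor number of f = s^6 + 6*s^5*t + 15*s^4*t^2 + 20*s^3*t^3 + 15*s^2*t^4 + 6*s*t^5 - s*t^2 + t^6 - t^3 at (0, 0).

The Hessian of f at 0 is [[0, 0], [0, 0]] with rank 0, so corank 2. A Groebner basis of the Jacobian ideal J(f) in C{s,t} is {s^5 - t^2/6, t^3, s*t + t^2}; counting standard monomials gives mu = 7. Corank 2; j^3 = -t^2*(s + t) has shape L^2 M (L != M), so D-series; mu = 7 gives D_7.

Type D_7, Milnor number mu = 7.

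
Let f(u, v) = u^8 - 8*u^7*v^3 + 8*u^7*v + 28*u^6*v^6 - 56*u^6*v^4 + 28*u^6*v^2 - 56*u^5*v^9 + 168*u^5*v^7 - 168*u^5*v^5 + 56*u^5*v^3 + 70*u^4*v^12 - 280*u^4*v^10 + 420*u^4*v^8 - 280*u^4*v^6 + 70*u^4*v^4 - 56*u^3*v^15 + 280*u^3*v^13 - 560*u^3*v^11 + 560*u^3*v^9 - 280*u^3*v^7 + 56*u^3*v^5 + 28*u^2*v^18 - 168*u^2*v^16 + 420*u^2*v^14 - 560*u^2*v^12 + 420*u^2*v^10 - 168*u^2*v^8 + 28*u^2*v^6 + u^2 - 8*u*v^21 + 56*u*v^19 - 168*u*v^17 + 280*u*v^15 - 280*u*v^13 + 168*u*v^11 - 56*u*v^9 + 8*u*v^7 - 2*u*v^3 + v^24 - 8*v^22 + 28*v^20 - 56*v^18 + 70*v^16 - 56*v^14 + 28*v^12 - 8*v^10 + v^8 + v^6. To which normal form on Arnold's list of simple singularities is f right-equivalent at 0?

A_{7}

The Hessian of f at 0 has rank 1. Corank 1: A-series; mu = 7 gives A_7.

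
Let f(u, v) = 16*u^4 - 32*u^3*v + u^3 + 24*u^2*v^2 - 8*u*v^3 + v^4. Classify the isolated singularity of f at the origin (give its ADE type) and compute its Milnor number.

The Hessian of f at 0 has rank 0. Corank 2; j^3 = u^3 is a perfect cube, so E-series; the 4-jet and mu = 6 give E_6.

Type E_6, Milnor number mu = 6.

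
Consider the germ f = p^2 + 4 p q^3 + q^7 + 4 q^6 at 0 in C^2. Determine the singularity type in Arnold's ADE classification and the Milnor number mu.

Type A_{6}, Milnor number mu = 6.

The Hessian of f at 0 is [[2, 0], [0, 0]] with rank 1, so corank 1. A Groebner basis of the Jacobian ideal J(f) in C{p,q} is {p/2 + q^3, p^2}; counting standard monomials gives mu = 6. Corank 1: A-series; mu = 6 gives A_6.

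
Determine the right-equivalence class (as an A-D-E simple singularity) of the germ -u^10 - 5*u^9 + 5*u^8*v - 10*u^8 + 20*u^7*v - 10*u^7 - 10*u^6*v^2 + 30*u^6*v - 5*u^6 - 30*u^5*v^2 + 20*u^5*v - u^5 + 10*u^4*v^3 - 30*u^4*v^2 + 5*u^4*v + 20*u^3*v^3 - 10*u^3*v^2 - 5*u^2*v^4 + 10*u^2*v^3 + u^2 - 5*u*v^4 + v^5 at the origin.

The Hessian of f at 0 has rank 1. Corank 1: A-series; mu = 4 gives A_4.

A4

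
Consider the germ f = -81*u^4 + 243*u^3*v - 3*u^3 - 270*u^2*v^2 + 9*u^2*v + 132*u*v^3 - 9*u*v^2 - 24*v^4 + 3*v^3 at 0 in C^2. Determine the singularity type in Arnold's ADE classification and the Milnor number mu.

Type E7, Milnor number mu = 7.

The Hessian of f at 0 has rank 0. Corank 2; j^3 = -3*(u - v)^3 is a perfect cube, so E-series; the 4-jet and mu = 7 give E_7.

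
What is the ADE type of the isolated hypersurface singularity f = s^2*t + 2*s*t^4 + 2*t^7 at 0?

D_{8}

The Hessian of f at 0 has rank 0. Corank 2; j^3 = s^2*t has shape L^2 M (L != M), so D-series; mu = 8 gives D_8.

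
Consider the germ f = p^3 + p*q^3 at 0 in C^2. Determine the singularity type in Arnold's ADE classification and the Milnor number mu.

Type E_7, Milnor number mu = 7.

The Hessian of f at 0 has rank 0. Corank 2; j^3 = p^3 is a perfect cube, so E-series; the 4-jet and mu = 7 give E_7.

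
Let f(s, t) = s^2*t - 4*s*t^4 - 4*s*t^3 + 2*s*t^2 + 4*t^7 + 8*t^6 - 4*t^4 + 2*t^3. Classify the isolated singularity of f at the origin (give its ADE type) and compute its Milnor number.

The Hessian of f at 0 has rank 0. Corank 2; j^3 = t*(s^2 + 2*s*t + 2*t^2) splits into three distinct lines over C (the quadratic factor has nonzero discriminant), so D_4.

Type D_4, Milnor number mu = 4.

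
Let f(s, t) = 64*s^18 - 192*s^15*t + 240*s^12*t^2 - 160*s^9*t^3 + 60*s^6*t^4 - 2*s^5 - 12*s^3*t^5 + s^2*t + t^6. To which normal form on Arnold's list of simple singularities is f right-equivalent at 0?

The Hessian of f at 0 is [[0, 0], [0, 0]] with rank 0, so corank 2. A Groebner basis of the Jacobian ideal J(f) in C{s,t} is {s^2/6 + t^5, s^3, s*t}; counting standard monomials gives mu = 7. Corank 2; j^3 = s^2*t has shape L^2 M (L != M), so D-series; mu = 7 gives D_7.

D_7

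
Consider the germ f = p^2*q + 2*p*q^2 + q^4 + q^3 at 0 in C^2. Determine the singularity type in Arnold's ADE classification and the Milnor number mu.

The Hessian of f at 0 is [[0, 0], [0, 0]] with rank 0, so corank 2. A Groebner basis of the Jacobian ideal J(f) in C{p,q} is {p^3 - p^2/4 + q^2/4, p^2/4 + q^3 - q^2/4, p*q + q^2}; counting standard monomials gives mu = 5. Corank 2; j^3 = q*(p + q)^2 has shape L^2 M (L != M), so D-series; mu = 5 gives D_5.

Type D_{5}, Milnor number mu = 5.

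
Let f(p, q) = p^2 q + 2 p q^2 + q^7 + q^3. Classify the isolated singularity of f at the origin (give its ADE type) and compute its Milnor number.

Type D8, Milnor number mu = 8.

The Hessian of f at 0 has rank 0. Corank 2; j^3 = q*(p + q)^2 has shape L^2 M (L != M), so D-series; mu = 8 gives D_8.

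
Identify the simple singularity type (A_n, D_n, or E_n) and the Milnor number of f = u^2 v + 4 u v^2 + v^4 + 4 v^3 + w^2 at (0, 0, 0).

The Hessian of f at 0 has rank 1. Corank 2; j^3 = v*(u + 2*v)^2 has shape L^2 M (L != M), so D-series; mu = 5 gives D_5.

Type D5, Milnor number mu = 5.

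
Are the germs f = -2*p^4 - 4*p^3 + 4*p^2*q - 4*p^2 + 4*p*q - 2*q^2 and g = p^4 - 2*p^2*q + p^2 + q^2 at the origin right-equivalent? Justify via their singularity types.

The Hessian of f at 0 has rank 2. Corank 0: nondegenerate Morse point, so A_1. The Hessian of g at 0 has rank 2. Corank 0: nondegenerate Morse point, so A_1. Both have type A_1, hence right-equivalent.

Yes.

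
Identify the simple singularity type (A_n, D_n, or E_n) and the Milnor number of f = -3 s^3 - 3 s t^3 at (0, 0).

Type E_{7}, Milnor number mu = 7.

The Hessian of f at 0 has rank 0. Corank 2; j^3 = -3*s^3 is a perfect cube, so E-series; the 4-jet and mu = 7 give E_7.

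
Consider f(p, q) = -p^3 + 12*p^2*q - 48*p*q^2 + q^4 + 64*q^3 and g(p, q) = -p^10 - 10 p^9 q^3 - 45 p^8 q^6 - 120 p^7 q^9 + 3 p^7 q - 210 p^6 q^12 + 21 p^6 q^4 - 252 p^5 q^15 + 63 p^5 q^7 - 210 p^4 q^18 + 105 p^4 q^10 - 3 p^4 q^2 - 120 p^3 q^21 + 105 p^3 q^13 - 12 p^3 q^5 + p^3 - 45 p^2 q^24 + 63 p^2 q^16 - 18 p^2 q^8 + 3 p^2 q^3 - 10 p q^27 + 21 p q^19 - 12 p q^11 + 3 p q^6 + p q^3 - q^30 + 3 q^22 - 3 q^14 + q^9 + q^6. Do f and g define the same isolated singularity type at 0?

No.

The Hessian of f at 0 is [[0, 0], [0, 0]] with rank 0, so corank 2. A Groebner basis of the Jacobian ideal J(f) in C{p,q} is {q^3, p^2 - 8*p*q + 16*q^2}; counting standard monomials gives mu = 6. Corank 2; j^3 = -(p - 4*q)^3 is a perfect cube, so E-series; the 4-jet and mu = 6 give E_6. The Hessian of g at 0 is [[0, 0], [0, 0]] with rank 0, so corank 2. A Groebner basis of the Jacobian ideal J(g) in C{p,q} is {p^3, p*q^2, 3*p^2 + q^3}; counting standard monomials gives mu = 7. Corank 2; j^3 = p^3 is a perfect cube, so E-series; the 4-jet and mu = 7 give E_7. f is E_6 but g is E_7, hence not right-equivalent.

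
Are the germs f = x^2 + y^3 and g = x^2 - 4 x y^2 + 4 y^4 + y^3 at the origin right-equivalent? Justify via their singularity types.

The Hessian of f at 0 has rank 1. Corank 1: A-series; mu = 2 gives A_2. The Hessian of g at 0 has rank 1. Corank 1: A-series; mu = 2 gives A_2. Both have type A_2, hence right-equivalent.

Yes.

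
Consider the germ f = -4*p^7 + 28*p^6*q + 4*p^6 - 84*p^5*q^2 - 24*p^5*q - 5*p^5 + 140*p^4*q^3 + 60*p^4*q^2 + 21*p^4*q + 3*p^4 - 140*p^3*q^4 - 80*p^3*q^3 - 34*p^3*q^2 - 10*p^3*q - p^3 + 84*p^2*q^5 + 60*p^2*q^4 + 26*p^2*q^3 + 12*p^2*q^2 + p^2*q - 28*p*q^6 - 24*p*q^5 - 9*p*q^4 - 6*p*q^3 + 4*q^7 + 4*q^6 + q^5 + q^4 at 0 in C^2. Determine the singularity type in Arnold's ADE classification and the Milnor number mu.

Type D_{5}, Milnor number mu = 5.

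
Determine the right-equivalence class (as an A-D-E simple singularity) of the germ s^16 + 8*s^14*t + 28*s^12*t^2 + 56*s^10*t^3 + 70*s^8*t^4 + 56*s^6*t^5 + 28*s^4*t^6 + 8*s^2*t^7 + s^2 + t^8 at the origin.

A_7

The Hessian of f at 0 has rank 1. Corank 1: A-series; mu = 7 gives A_7.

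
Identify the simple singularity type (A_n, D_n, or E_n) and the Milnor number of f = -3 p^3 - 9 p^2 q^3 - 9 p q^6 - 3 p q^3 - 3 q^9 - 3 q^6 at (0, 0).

Type E_{7}, Milnor number mu = 7.

The Hessian of f at 0 has rank 0. Corank 2; j^3 = -3*p^3 is a perfect cube, so E-series; the 4-jet and mu = 7 give E_7.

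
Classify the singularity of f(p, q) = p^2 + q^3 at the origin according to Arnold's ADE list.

A_{2}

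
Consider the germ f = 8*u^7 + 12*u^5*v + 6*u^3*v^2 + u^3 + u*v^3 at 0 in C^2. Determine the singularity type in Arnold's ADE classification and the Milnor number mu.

The Hessian of f at 0 has rank 0. Corank 2; j^3 = u^3 is a perfect cube, so E-series; the 4-jet and mu = 7 give E_7.

Type E_7, Milnor number mu = 7.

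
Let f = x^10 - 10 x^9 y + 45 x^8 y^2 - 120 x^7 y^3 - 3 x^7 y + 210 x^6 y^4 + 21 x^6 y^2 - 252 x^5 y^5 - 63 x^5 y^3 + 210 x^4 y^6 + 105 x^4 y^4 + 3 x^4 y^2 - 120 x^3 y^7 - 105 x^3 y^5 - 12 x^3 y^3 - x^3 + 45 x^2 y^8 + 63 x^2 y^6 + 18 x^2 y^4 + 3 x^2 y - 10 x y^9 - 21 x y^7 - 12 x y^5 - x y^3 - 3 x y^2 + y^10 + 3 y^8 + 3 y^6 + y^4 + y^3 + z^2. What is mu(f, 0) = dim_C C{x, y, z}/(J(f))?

The Hessian of f at 0 is [[0, 0, 0], [0, 0, 0], [0, 0, 2]] with rank 1, so corank 2. A Groebner basis of the Jacobian ideal J(f) in C{x,y,z} is {x^3 - 3*x^2*y - 6*x^2 + 12*x*y - 6*y^2, 3*x^2 + x*y^2 - 6*x*y + 3*y^2, 3*x^2 - 6*x*y + y^3 + 3*y^2, z}; counting standard monomials gives mu = 7. Corank 2; j^3 = -(x - y)^3 is a perfect cube, so E-series; the 4-jet and mu = 7 give E_7.

7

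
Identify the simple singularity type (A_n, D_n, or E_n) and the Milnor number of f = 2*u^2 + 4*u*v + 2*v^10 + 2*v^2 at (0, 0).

The Hessian of f at 0 has rank 1. Corank 1: A-series; mu = 9 gives A_9.

Type A_{9}, Milnor number mu = 9.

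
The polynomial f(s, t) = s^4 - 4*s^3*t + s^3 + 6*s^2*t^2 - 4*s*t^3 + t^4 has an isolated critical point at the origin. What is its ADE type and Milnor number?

Type E_6, Milnor number mu = 6.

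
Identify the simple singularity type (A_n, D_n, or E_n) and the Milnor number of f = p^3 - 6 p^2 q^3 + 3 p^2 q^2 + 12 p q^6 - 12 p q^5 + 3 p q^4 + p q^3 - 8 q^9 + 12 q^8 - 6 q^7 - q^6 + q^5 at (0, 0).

The Hessian of f at 0 is [[0, 0], [0, 0]] with rank 0, so corank 2. A Groebner basis of the Jacobian ideal J(f) in C{p,q} is {-p^2 + q^4 - q^3/3, p^3, p^2*q + p^2/3 + q^3/9, p^2 + p*q^2 + q^3/3}; counting standard monomials gives mu = 7. Corank 2; j^3 = p^3 is a perfect cube, so E-series; the 4-jet and mu = 7 give E_7.

Type E_{7}, Milnor number mu = 7.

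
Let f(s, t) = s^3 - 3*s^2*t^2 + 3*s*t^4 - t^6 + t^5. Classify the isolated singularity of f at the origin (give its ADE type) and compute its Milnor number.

The Hessian of f at 0 has rank 0. Corank 2; j^3 = s^3 is a perfect cube, so E-series; the 5-jet and mu = 8 give E_8.

Type E8, Milnor number mu = 8.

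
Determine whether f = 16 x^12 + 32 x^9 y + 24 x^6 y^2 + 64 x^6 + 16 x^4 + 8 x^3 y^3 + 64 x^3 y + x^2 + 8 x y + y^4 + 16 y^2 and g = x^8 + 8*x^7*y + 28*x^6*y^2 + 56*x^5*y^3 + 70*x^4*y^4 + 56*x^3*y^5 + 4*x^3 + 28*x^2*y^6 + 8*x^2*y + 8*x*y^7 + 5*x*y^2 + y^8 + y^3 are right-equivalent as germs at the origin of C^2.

No.

The Hessian of f at 0 has rank 1. Corank 1: A-series; mu = 3 gives A_3. The Hessian of g at 0 has rank 0. Corank 2; j^3 = (x + y)*(2*x + y)^2 has shape L^2 M (L != M), so D-series; mu = 9 gives D_9. f is A_3 but g is D_9, hence not right-equivalent.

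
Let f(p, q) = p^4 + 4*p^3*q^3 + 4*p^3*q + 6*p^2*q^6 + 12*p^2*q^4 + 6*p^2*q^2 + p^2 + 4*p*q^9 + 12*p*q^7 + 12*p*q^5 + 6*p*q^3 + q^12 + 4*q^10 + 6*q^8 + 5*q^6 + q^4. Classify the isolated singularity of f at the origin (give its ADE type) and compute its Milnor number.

Type A3, Milnor number mu = 3.

The Hessian of f at 0 has rank 1. Corank 1: A-series; mu = 3 gives A_3.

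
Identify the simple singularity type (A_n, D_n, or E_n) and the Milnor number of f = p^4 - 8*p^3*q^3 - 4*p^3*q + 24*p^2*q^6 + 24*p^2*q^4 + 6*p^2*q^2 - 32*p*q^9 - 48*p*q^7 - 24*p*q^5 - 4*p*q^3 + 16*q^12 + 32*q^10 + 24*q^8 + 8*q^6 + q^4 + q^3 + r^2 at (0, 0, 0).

Type E_{6}, Milnor number mu = 6.

The Hessian of f at 0 has rank 1. Corank 2; j^3 = q^3 is a perfect cube, so E-series; the 4-jet and mu = 6 give E_6.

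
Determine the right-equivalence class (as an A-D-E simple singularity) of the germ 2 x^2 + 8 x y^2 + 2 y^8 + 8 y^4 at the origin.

The Hessian of f at 0 has rank 1. Corank 1: A-series; mu = 7 gives A_7.

A_{7}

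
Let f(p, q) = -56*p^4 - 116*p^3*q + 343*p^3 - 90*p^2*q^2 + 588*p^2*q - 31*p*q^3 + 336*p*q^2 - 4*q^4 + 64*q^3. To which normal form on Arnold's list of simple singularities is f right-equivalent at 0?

E_{7}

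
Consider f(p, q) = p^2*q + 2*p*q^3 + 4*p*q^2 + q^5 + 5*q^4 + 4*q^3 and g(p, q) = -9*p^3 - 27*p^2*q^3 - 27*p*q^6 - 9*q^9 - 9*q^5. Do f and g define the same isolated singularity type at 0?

The Hessian of f at 0 has rank 0. Corank 2; j^3 = q*(p + 2*q)^2 has shape L^2 M (L != M), so D-series; mu = 5 gives D_5. The Hessian of g at 0 has rank 0. Corank 2; j^3 = -9*p^3 is a perfect cube, so E-series; the 5-jet and mu = 8 give E_8. f is D_5 but g is E_8, hence not right-equivalent.

No.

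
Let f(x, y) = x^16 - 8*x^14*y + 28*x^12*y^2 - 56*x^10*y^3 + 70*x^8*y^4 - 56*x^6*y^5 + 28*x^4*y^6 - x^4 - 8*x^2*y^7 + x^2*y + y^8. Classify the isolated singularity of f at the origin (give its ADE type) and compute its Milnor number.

Type D_9, Milnor number mu = 9.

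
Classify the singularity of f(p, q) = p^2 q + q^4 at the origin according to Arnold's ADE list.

The Hessian of f at 0 is [[0, 0], [0, 0]] with rank 0, so corank 2. A Groebner basis of the Jacobian ideal J(f) in C{p,q} is {p^3, p^2/4 + q^3, p*q}; counting standard monomials gives mu = 5. Corank 2; j^3 = p^2*q has shape L^2 M (L != M), so D-series; mu = 5 gives D_5.

D5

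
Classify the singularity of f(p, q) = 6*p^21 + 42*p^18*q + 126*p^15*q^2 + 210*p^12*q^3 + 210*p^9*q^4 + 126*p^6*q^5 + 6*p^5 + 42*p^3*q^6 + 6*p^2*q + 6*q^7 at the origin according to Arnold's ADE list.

D_8

The Hessian of f at 0 is [[0, 0], [0, 0]] with rank 0, so corank 2. A Groebner basis of the Jacobian ideal J(f) in C{p,q} is {p^2/7 + q^6, p^3, p*q}; counting standard monomials gives mu = 8. Corank 2; j^3 = 6*p^2*q has shape L^2 M (L != M), so D-series; mu = 8 gives D_8.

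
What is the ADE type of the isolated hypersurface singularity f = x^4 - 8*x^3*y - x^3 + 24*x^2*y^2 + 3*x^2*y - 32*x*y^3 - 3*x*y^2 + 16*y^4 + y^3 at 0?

E_{6}

The Hessian of f at 0 has rank 0. Corank 2; j^3 = -(x - y)^3 is a perfect cube, so E-series; the 4-jet and mu = 6 give E_6.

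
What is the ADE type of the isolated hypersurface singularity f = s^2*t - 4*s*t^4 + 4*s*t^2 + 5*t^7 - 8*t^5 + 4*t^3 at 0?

D_8

The Hessian of f at 0 has rank 0. Corank 2; j^3 = t*(s + 2*t)^2 has shape L^2 M (L != M), so D-series; mu = 8 gives D_8.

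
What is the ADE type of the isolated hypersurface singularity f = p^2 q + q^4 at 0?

D5

The Hessian of f at 0 is [[0, 0], [0, 0]] with rank 0, so corank 2. A Groebner basis of the Jacobian ideal J(f) in C{p,q} is {p^3, p^2/4 + q^3, p*q}; counting standard monomials gives mu = 5. Corank 2; j^3 = p^2*q has shape L^2 M (L != M), so D-series; mu = 5 gives D_5.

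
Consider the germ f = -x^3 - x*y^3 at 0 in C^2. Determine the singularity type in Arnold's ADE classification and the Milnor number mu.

Type E_{7}, Milnor number mu = 7.

The Hessian of f at 0 is [[0, 0], [0, 0]] with rank 0, so corank 2. A Groebner basis of the Jacobian ideal J(f) in C{x,y} is {x^3, x*y^2, 3*x^2 + y^3}; counting standard monomials gives mu = 7. Corank 2; j^3 = -x^3 is a perfect cube, so E-series; the 4-jet and mu = 7 give E_7.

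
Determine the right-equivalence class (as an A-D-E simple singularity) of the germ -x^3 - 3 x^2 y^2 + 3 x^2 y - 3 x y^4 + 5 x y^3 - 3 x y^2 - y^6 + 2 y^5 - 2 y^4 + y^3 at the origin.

E_7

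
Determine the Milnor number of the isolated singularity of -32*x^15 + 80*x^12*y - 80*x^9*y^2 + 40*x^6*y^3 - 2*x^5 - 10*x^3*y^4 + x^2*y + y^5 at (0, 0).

6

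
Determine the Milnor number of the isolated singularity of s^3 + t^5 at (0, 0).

The Hessian of f at 0 has rank 0. Corank 2; j^3 = s^3 is a perfect cube, so E-series; the 5-jet and mu = 8 give E_8.

8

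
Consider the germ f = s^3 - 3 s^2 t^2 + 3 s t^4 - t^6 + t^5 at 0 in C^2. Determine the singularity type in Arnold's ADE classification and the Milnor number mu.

Type E8, Milnor number mu = 8.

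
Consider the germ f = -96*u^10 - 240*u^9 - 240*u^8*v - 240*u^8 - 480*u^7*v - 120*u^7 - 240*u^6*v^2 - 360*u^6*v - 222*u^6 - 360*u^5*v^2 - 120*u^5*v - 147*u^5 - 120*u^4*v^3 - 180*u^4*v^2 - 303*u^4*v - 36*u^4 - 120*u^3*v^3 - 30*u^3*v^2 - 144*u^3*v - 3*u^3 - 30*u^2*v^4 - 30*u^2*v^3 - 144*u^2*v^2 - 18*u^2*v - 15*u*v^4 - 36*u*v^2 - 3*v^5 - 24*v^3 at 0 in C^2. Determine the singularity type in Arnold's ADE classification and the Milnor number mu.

The Hessian of f at 0 has rank 0. Corank 2; j^3 = -3*(u + 2*v)^3 is a perfect cube, so E-series; the 5-jet and mu = 8 give E_8.

Type E8, Milnor number mu = 8.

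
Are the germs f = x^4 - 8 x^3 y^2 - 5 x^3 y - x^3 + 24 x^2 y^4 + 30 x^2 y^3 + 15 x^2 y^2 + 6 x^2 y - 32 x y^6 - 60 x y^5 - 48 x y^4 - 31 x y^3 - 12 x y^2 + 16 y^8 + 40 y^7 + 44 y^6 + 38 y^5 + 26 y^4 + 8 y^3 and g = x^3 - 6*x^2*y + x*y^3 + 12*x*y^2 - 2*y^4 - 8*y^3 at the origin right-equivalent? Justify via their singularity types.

Yes.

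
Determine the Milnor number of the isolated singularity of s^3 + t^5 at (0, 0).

8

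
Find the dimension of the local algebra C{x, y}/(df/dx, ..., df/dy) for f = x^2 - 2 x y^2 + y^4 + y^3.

2

The Hessian of f at 0 has rank 1. Corank 1: A-series; mu = 2 gives A_2.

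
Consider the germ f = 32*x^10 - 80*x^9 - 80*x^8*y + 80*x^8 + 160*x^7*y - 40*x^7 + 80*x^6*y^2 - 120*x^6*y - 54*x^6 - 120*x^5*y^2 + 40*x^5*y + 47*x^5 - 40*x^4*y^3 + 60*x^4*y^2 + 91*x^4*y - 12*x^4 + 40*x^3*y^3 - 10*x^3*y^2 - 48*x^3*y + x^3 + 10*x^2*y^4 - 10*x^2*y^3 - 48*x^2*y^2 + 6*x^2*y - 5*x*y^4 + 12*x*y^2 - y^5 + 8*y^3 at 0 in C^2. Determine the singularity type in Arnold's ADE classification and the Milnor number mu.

Type E_8, Milnor number mu = 8.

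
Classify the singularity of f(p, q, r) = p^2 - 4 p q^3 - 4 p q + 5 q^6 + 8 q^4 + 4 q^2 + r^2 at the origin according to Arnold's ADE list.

A5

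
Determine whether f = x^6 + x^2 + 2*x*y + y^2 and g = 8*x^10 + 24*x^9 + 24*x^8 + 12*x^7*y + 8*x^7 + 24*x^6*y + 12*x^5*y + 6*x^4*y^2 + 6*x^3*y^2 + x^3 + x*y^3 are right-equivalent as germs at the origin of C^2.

The Hessian of f at 0 has rank 1. Corank 1: A-series; mu = 5 gives A_5. The Hessian of g at 0 has rank 0. Corank 2; j^3 = x^3 is a perfect cube, so E-series; the 4-jet and mu = 7 give E_7. f is A_5 but g is E_7, hence not right-equivalent.

No.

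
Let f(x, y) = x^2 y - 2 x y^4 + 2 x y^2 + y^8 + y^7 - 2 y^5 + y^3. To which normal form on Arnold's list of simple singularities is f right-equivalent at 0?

D_{9}

The Hessian of f at 0 has rank 0. Corank 2; j^3 = y*(x + y)^2 has shape L^2 M (L != M), so D-series; mu = 9 gives D_9.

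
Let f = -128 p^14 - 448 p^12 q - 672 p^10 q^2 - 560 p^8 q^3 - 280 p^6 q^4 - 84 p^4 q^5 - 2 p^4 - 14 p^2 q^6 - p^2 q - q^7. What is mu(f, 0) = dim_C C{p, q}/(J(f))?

8

The Hessian of f at 0 has rank 0. Corank 2; j^3 = -p^2*q has shape L^2 M (L != M), so D-series; mu = 8 gives D_8.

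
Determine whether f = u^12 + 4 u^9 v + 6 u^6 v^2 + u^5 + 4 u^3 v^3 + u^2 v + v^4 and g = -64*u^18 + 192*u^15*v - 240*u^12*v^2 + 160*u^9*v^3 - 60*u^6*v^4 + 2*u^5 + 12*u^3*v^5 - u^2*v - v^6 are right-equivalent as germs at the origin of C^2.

No.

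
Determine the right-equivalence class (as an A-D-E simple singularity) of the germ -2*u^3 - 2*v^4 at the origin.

The Hessian of f at 0 has rank 0. Corank 2; j^3 = -2*u^3 is a perfect cube, so E-series; the 4-jet and mu = 6 give E_6.

E_{6}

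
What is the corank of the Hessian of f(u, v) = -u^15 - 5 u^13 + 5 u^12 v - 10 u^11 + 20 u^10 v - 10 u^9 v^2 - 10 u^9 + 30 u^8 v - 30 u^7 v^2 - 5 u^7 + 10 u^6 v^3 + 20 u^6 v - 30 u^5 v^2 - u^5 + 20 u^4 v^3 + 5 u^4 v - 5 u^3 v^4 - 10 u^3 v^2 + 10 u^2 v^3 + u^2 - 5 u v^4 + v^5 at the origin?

1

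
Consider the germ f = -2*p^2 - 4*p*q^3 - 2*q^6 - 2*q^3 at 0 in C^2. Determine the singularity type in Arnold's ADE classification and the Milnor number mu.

The Hessian of f at 0 has rank 1. Corank 1: A-series; mu = 2 gives A_2.

Type A2, Milnor number mu = 2.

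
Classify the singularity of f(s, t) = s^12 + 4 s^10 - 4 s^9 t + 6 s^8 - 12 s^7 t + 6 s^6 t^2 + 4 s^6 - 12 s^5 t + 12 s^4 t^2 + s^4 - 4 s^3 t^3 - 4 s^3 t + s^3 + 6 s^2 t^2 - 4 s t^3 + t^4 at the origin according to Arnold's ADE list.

The Hessian of f at 0 has rank 0. Corank 2; j^3 = s^3 is a perfect cube, so E-series; the 4-jet and mu = 6 give E_6.

E6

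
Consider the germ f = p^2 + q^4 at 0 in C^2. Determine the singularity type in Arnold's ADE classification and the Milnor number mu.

Type A_3, Milnor number mu = 3.

The Hessian of f at 0 has rank 1. Corank 1: A-series; mu = 3 gives A_3.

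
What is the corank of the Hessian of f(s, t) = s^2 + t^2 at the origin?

0

Hessian at 0 has rank 2.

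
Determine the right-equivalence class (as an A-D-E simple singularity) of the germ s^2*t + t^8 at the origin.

The Hessian of f at 0 is [[0, 0], [0, 0]] with rank 0, so corank 2. A Groebner basis of the Jacobian ideal J(f) in C{s,t} is {s^2/8 + t^7, s^3, s*t}; counting standard monomials gives mu = 9. Corank 2; j^3 = s^2*t has shape L^2 M (L != M), so D-series; mu = 9 gives D_9.

D_9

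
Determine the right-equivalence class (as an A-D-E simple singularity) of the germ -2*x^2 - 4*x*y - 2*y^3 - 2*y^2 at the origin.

A_2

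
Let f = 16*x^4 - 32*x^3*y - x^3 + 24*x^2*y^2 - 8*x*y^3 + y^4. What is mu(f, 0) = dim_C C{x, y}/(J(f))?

6

The Hessian of f at 0 has rank 0. Corank 2; j^3 = -x^3 is a perfect cube, so E-series; the 4-jet and mu = 6 give E_6.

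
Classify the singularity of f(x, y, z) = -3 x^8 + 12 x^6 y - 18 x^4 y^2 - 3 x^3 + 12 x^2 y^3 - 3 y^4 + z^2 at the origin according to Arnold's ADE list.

E_6

The Hessian of f at 0 has rank 1. Corank 2; j^3 = -3*x^3 is a perfect cube, so E-series; the 4-jet and mu = 6 give E_6.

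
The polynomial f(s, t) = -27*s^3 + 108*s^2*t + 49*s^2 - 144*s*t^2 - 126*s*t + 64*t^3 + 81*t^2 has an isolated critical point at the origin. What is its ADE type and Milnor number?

Type A_{2}, Milnor number mu = 2.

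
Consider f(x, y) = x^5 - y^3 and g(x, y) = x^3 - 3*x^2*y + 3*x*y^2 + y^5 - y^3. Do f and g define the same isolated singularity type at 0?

The Hessian of f at 0 has rank 0. Corank 2; j^3 = -y^3 is a perfect cube, so E-series; the 5-jet and mu = 8 give E_8. The Hessian of g at 0 has rank 0. Corank 2; j^3 = (x - y)^3 is a perfect cube, so E-series; the 5-jet and mu = 8 give E_8. Both have type E_8, hence right-equivalent.

Yes.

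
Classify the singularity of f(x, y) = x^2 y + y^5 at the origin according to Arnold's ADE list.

D_{6}

The Hessian of f at 0 has rank 0. Corank 2; j^3 = x^2*y has shape L^2 M (L != M), so D-series; mu = 6 gives D_6.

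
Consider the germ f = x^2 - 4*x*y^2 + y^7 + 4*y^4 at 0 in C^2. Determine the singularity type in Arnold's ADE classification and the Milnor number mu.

Type A_{6}, Milnor number mu = 6.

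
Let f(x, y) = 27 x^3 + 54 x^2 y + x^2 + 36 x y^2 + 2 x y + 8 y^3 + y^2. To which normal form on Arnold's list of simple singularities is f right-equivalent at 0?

A_{2}

The Hessian of f at 0 has rank 1. Corank 1: A-series; mu = 2 gives A_2.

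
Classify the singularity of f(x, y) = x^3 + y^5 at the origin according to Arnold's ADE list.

E_8

The Hessian of f at 0 has rank 0. Corank 2; j^3 = x^3 is a perfect cube, so E-series; the 5-jet and mu = 8 give E_8.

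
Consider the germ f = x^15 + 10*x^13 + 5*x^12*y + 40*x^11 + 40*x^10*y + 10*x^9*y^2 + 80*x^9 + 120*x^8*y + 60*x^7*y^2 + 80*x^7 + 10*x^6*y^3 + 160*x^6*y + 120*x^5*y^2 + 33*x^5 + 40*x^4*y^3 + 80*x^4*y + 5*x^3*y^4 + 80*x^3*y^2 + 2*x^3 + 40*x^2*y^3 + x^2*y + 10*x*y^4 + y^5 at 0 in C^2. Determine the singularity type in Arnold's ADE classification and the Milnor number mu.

Type D6, Milnor number mu = 6.

The Hessian of f at 0 is [[0, 0], [0, 0]] with rank 0, so corank 2. A Groebner basis of the Jacobian ideal J(f) in C{x,y} is {-x*y/10 + y^4, x*y^2, x^2 + x*y/2}; counting standard monomials gives mu = 6. Corank 2; j^3 = x^2*(2*x + y) has shape L^2 M (L != M), so D-series; mu = 6 gives D_6.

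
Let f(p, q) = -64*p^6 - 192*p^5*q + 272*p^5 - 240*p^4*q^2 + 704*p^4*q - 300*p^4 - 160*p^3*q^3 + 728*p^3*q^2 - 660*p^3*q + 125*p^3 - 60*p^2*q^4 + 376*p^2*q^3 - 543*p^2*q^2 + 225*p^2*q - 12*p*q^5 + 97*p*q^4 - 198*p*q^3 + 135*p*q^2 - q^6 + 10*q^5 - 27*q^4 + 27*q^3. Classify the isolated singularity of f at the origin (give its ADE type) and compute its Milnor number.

Type E_{8}, Milnor number mu = 8.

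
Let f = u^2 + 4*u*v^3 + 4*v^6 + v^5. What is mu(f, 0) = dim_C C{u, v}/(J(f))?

The Hessian of f at 0 has rank 1. Corank 1: A-series; mu = 4 gives A_4.

4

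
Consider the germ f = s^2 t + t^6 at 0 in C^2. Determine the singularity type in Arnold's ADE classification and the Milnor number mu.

Type D_{7}, Milnor number mu = 7.

The Hessian of f at 0 has rank 0. Corank 2; j^3 = s^2*t has shape L^2 M (L != M), so D-series; mu = 7 gives D_7.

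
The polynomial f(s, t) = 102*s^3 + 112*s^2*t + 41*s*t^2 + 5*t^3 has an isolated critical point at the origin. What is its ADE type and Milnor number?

The Hessian of f at 0 is [[0, 0], [0, 0]] with rank 0, so corank 2. A Groebner basis of the Jacobian ideal J(f) in C{s,t} is {t^3, s^2 + t^2/2, s*t - t^2/2}; counting standard monomials gives mu = 4. Corank 2; j^3 = (3*s + t)*(34*s^2 + 26*s*t + 5*t^2) splits into three distinct lines over C (the quadratic factor has nonzero discriminant), so D_4.

Type D_4, Milnor number mu = 4.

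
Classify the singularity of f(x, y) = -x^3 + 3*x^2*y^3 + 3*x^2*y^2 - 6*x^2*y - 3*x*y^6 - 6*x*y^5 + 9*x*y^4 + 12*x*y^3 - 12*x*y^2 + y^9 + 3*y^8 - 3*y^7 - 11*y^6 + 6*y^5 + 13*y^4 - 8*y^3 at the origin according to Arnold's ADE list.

The Hessian of f at 0 is [[0, 0], [0, 0]] with rank 0, so corank 2. A Groebner basis of the Jacobian ideal J(f) in C{x,y} is {x^3 - 6*x^2 - 24*x*y - 24*y^2, x^2*y + 2*x^2 + 8*x*y + 8*y^2, -x^2/2 + x*y^2 - 2*x*y - 2*y^2, y^3}; counting standard monomials gives mu = 6. Corank 2; j^3 = -(x + 2*y)^3 is a perfect cube, so E-series; the 4-jet and mu = 6 give E_6.

E6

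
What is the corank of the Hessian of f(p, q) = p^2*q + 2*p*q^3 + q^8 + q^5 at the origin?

2

The Hessian at 0 is [[0, 0], [0, 0]] of rank 0; hence corank 2.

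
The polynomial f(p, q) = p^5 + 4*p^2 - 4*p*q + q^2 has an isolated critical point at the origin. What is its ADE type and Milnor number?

Type A_4, Milnor number mu = 4.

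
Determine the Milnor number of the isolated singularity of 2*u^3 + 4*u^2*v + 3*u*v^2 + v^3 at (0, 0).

4

The Hessian of f at 0 is [[0, 0], [0, 0]] with rank 0, so corank 2. A Groebner basis of the Jacobian ideal J(f) in C{u,v} is {v^3, u^2 - 3*v^2/2, u*v + 3*v^2/2}; counting standard monomials gives mu = 4. Corank 2; j^3 = (u + v)*(2*u^2 + 2*u*v + v^2) splits into three distinct lines over C (the quadratic factor has nonzero discriminant), so D_4.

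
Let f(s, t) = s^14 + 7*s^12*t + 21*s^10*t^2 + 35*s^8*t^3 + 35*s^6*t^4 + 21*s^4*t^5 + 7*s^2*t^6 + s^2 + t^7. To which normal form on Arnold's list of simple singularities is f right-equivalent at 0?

A_6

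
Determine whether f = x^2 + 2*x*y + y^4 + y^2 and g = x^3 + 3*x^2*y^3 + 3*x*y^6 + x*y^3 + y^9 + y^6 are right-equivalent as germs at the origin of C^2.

No.

The Hessian of f at 0 has rank 1. Corank 1: A-series; mu = 3 gives A_3. The Hessian of g at 0 has rank 0. Corank 2; j^3 = x^3 is a perfect cube, so E-series; the 4-jet and mu = 7 give E_7. f is A_3 but g is E_7, hence not right-equivalent.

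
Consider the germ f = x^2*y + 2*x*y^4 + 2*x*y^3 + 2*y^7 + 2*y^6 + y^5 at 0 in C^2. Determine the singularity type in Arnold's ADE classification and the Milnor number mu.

The Hessian of f at 0 is [[0, 0], [0, 0]] with rank 0, so corank 2. A Groebner basis of the Jacobian ideal J(f) in C{x,y} is {-x^2/6 + x*y^3 - 4*x*y^2/3 + 7*x*y/6 + 7*y^3/6, x*y + y^4 + y^3, x^3 - x^2/6 - x*y^2/3 + x*y/6 + y^3/6, x^2*y + x^2/3 + 5*x*y^2/3 - 4*x*y/3 - 4*y^3/3}; counting standard monomials gives mu = 8. Corank 2; j^3 = x^2*y has shape L^2 M (L != M), so D-series; mu = 8 gives D_8.

Type D8, Milnor number mu = 8.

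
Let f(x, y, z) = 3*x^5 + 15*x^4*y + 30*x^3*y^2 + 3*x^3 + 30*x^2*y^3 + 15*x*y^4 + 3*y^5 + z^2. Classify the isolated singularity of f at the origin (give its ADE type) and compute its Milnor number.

Type E8, Milnor number mu = 8.

The Hessian of f at 0 has rank 1. Corank 2; j^3 = 3*x^3 is a perfect cube, so E-series; the 5-jet and mu = 8 give E_8.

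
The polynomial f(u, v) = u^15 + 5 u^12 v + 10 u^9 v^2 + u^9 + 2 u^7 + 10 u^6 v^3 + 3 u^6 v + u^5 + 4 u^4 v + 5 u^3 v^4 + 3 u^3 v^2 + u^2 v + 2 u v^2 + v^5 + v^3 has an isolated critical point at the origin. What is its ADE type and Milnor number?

Type D_{6}, Milnor number mu = 6.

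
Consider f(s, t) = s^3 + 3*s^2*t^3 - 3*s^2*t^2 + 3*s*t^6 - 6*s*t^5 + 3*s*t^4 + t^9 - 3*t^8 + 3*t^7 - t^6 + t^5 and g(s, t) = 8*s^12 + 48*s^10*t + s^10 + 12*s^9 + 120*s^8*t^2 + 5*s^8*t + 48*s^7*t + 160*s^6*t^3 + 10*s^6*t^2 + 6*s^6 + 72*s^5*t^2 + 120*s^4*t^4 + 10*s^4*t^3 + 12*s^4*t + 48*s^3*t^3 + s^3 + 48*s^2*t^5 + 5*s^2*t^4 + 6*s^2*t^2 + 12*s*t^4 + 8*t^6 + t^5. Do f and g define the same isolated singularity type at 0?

Yes.

The Hessian of f at 0 is [[0, 0], [0, 0]] with rank 0, so corank 2. A Groebner basis of the Jacobian ideal J(f) in C{s,t} is {s^2/2 + s*t^3 - s*t^2, t^4, s^3, s^2*t + s^2 - 2*s*t^2}; counting standard monomials gives mu = 8. Corank 2; j^3 = s^3 is a perfect cube, so E-series; the 5-jet and mu = 8 give E_8. The Hessian of g at 0 is [[0, 0], [0, 0]] with rank 0, so corank 2. A Groebner basis of the Jacobian ideal J(g) in C{s,t} is {t^4, s^3, s^2/4 + s*t^2}; counting standard monomials gives mu = 8. Corank 2; j^3 = s^3 is a perfect cube, so E-series; the 5-jet and mu = 8 give E_8. Both have type E_8, hence right-equivalent.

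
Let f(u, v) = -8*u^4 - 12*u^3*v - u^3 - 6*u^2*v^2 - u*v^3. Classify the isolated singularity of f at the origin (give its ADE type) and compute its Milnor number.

Type E7, Milnor number mu = 7.

The Hessian of f at 0 has rank 0. Corank 2; j^3 = -u^3 is a perfect cube, so E-series; the 4-jet and mu = 7 give E_7.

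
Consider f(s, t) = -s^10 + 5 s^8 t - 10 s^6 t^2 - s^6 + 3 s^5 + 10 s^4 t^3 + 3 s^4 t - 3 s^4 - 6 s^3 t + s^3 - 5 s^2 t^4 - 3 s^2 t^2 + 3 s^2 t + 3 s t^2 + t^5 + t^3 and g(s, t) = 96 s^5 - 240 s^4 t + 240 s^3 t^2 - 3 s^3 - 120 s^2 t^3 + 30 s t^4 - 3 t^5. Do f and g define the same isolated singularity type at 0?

Yes.

The Hessian of f at 0 has rank 0. Corank 2; j^3 = (s + t)^3 is a perfect cube, so E-series; the 5-jet and mu = 8 give E_8. The Hessian of g at 0 has rank 0. Corank 2; j^3 = -3*s^3 is a perfect cube, so E-series; the 5-jet and mu = 8 give E_8. Both have type E_8, hence right-equivalent.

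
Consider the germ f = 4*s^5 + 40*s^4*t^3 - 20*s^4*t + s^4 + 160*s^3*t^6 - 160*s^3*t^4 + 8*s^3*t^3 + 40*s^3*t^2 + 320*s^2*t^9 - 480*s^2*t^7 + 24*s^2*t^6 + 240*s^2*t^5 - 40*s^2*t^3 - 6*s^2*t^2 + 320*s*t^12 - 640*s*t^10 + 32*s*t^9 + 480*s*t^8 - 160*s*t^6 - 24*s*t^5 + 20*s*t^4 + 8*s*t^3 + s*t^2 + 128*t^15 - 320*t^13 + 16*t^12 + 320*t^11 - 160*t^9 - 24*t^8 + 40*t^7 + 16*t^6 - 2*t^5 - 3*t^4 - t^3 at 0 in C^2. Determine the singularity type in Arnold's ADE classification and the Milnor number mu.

The Hessian of f at 0 has rank 0. Corank 2; j^3 = t^2*(s - t) has shape L^2 M (L != M), so D-series; mu = 5 gives D_5.

Type D_5, Milnor number mu = 5.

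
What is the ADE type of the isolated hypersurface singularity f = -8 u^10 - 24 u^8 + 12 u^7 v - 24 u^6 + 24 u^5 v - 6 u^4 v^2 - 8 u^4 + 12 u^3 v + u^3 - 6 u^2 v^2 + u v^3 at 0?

The Hessian of f at 0 has rank 0. Corank 2; j^3 = u^3 is a perfect cube, so E-series; the 4-jet and mu = 7 give E_7.

E_7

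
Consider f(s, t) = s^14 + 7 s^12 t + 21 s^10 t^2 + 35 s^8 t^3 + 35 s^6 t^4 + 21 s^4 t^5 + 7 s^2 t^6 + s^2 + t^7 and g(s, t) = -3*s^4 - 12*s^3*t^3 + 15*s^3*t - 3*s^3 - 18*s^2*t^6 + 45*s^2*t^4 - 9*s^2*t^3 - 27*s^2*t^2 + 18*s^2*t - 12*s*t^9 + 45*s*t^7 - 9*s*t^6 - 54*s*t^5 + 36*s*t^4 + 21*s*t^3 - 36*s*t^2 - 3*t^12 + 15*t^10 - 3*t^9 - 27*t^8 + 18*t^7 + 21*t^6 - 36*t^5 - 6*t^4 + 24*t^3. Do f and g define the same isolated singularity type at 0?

No.

The Hessian of f at 0 is [[2, 0], [0, 0]] with rank 1, so corank 1. A Groebner basis of the Jacobian ideal J(f) in C{s,t} is {t^6, s}; counting standard monomials gives mu = 6. Corank 1: A-series; mu = 6 gives A_6. The Hessian of g at 0 is [[0, 0], [0, 0]] with rank 0, so corank 2. A Groebner basis of the Jacobian ideal J(g) in C{s,t} is {3*s^2 - 12*s*t + t^4 + t^3 + 12*t^2, s^3 + 18*s^2 - 72*s*t - 2*t^3 + 72*t^2, s^2*t + 7*s^2 - 28*s*t - 5*t^3/3 + 28*t^2, 2*s^2 + s*t^2 - 8*s*t - 4*t^3/3 + 8*t^2}; counting standard monomials gives mu = 7. Corank 2; j^3 = -3*(s - 2*t)^3 is a perfect cube, so E-series; the 4-jet and mu = 7 give E_7. f is A_6 but g is E_7, hence not right-equivalent.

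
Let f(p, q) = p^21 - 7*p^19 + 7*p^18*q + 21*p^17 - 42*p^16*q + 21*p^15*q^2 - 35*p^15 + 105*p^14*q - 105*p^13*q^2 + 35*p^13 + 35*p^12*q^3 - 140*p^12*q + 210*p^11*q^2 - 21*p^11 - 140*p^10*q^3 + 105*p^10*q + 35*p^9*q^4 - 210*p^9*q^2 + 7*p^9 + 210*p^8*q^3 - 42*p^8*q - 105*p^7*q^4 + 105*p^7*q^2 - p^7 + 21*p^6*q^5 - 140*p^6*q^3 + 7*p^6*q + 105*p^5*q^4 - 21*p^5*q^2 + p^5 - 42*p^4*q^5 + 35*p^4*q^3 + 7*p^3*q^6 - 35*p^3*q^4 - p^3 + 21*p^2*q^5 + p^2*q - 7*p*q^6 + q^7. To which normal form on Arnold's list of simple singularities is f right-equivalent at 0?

D_8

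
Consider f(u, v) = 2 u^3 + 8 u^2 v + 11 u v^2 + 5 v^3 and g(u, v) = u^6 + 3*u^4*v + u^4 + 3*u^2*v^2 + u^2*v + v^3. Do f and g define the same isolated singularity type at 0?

Yes.

The Hessian of f at 0 is [[0, 0], [0, 0]] with rank 0, so corank 2. A Groebner basis of the Jacobian ideal J(f) in C{u,v} is {v^3, u^2 + v^2/2, u*v + v^2/2}; counting standard monomials gives mu = 4. Corank 2; j^3 = (u + v)*(2*u^2 + 6*u*v + 5*v^2) splits into three distinct lines over C (the quadratic factor has nonzero discriminant), so D_4. The Hessian of g at 0 is [[0, 0], [0, 0]] with rank 0, so corank 2. A Groebner basis of the Jacobian ideal J(g) in C{u,v} is {v^3, u^2 + 3*v^2, u*v}; counting standard monomials gives mu = 4. Corank 2; j^3 = v*(u^2 + v^2) splits into three distinct lines over C (the quadratic factor has nonzero discriminant), so D_4. Both have type D_4, hence right-equivalent.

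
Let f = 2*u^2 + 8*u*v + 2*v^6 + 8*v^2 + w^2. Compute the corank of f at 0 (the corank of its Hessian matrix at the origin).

1

Hessian at 0 has rank 2.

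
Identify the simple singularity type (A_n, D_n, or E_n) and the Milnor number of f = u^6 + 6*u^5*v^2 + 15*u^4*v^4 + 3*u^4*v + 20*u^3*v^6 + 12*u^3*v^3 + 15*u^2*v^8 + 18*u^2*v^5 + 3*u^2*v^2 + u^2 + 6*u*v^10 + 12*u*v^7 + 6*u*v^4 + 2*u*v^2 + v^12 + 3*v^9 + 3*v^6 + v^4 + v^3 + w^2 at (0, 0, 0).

Type A2, Milnor number mu = 2.

The Hessian of f at 0 is [[2, 0, 0], [0, 0, 0], [0, 0, 2]] with rank 2, so corank 1. A Groebner basis of the Jacobian ideal J(f) in C{u,v,w} is {v^2, u, w}; counting standard monomials gives mu = 2. Corank 1: A-series; mu = 2 gives A_2.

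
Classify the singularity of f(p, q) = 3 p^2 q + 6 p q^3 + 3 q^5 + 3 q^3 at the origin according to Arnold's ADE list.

D4

The Hessian of f at 0 has rank 0. Corank 2; j^3 = 3*q*(p^2 + q^2) splits into three distinct lines over C (the quadratic factor has nonzero discriminant), so D_4.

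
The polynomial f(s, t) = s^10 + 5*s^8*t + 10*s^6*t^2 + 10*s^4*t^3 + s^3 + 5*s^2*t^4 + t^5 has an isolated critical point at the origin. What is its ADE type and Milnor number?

Type E_8, Milnor number mu = 8.

The Hessian of f at 0 has rank 0. Corank 2; j^3 = s^3 is a perfect cube, so E-series; the 5-jet and mu = 8 give E_8.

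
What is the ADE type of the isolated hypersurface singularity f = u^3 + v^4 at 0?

E_{6}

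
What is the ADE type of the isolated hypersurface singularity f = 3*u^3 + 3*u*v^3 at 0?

E_7

The Hessian of f at 0 has rank 0. Corank 2; j^3 = 3*u^3 is a perfect cube, so E-series; the 4-jet and mu = 7 give E_7.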